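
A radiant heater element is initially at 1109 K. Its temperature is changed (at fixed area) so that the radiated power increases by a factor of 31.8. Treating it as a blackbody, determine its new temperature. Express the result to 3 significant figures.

P ∝ T⁴, so T₂/T₁ = (P₂/P₁)^(1/4) = (31.8)^(1/4) = 2.37469.
T₂ = 1109 × 2.37469 = 2.63×10³ K.

T₂ ≈ 2.63×10³ K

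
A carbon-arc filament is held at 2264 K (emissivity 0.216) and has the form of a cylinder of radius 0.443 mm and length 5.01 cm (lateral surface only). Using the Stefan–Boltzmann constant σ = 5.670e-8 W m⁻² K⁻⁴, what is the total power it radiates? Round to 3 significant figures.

P ≈ 44.9 W

Lateral area A = 2πrL = 2π×4.43×10⁻⁴×0.0501 = 1.39451×10⁻⁴ m².
P = εσAT⁴ = 0.216 × 5.670×10⁻⁸ × 1.39451×10⁻⁴ × (2264)⁴ = 44.9 W.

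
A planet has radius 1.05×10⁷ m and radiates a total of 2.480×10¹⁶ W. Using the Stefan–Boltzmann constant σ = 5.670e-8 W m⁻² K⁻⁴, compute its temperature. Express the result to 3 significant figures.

T ≈ 133 K

Surface area A = 4πR² = 4π(1.05×10⁷ m)² = 1.38544×10¹⁵ m².
P = σAT⁴ ⇒ T = (P/(σA))^(1/4) = (2.480×10¹⁶/(5.670×10⁻⁸×1.38544×10¹⁵))^(1/4) = 133 K.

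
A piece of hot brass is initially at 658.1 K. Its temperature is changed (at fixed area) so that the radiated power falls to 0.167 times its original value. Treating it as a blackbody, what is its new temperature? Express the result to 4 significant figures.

P ∝ T⁴, so T₂/T₁ = (P₂/P₁)^(1/4) = (0.167)^(1/4) = 0.639262.
T₂ = 658.1 × 0.639262 = 420.7 K.

T₂ ≈ 420.7 K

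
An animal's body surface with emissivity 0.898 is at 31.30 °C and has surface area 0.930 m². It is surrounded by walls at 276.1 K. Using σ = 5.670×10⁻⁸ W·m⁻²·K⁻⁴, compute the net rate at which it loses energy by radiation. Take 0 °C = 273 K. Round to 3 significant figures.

Net loss ≈ 131 W

T = 31.30 °C + 273 = 304.30 K.
Area A = 0.930 m².
Net radiated power P_net = εσA(T⁴ − T₀⁴) = 0.898×5.670×10⁻⁸×0.930×(304.30⁴ − 276.1⁴).
T⁴ − T₀⁴ = 8.57448×10⁹ − 5.81120×10⁹ = 2.76328×10⁹ K⁴, so P_net = 131 W.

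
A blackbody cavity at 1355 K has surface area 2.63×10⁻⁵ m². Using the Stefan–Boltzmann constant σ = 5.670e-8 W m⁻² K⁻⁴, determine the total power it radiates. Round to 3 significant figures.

P ≈ 5.03 W

Area A = 2.63×10⁻⁵ m².
P = σAT⁴ = 5.670×10⁻⁸ × 2.63×10⁻⁵ × (1355)⁴ = 5.03 W.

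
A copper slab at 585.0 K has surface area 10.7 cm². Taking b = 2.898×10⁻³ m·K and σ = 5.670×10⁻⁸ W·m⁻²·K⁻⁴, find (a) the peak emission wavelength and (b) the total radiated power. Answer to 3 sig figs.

λ_max ≈ 4.95 μm; P ≈ 7.11 W

(a) λ_max = b/T = 2.898×10⁻³/585.0 = 4.954×10⁻⁶ m = 4.95 μm.
Area A = 10.7 cm² = 1.07×10⁻³ m².
(b) P = σAT⁴ = 5.670×10⁻⁸×1.07×10⁻³×(585.0)⁴ = 7.11 W.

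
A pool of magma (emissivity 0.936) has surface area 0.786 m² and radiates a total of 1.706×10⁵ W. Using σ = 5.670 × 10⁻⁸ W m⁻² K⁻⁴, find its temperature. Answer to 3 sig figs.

Area A = 0.786 m².
P = εσAT⁴ ⇒ T = (P/(εσA))^(1/4) = (1.706×10⁵/(0.936×5.670×10⁻⁸×0.786))^(1/4) = 1.42×10³ K.

T ≈ 1.42×10³ K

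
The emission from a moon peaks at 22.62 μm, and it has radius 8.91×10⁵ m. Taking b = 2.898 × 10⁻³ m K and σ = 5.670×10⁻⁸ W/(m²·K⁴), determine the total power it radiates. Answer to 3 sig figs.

Wien's law: T = b/λ_max = 2.898×10⁻³/2.262×10⁻⁵ = 128.117 K.
Surface area A = 4πR² = 4π(8.91×10⁵ m)² = 9.97620×10¹² m².
Then P = σAT⁴ = 5.670×10⁻⁸×9.97620×10¹²×(128.117)⁴ = 1.52×10¹⁴ W.

P ≈ 1.52×10¹⁴ W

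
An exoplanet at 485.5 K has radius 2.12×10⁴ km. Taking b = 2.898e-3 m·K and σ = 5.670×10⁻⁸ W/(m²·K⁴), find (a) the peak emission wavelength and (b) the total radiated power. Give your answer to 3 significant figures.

(a) λ_max = b/T = 2.898×10⁻³/485.5 = 5.969×10⁻⁶ m = 5.97 μm.
Surface area A = 4πR² = 4π(2.12×10⁷ m)² = 5.64783×10¹⁵ m².
(b) P = σAT⁴ = 5.670×10⁻⁸×5.64783×10¹⁵×(485.5)⁴ = 1.78×10¹⁹ W.

λ_max ≈ 5.97 μm; P ≈ 1.78×10¹⁹ W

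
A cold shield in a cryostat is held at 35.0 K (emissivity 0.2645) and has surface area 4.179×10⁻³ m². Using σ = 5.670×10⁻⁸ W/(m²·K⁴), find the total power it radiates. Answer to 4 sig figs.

Area A = 4.179×10⁻³ m².
P = εσAT⁴ = 0.2645 × 5.670×10⁻⁸ × 4.179×10⁻³ × (35.0)⁴ = 9.405×10⁻⁵ W.

P ≈ 9.405×10⁻⁵ W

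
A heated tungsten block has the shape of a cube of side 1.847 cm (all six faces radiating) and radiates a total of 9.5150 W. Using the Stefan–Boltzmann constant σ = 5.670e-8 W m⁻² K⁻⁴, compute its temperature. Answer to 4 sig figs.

Area A = 6s² = 6×(0.01847 m)² = 2.04685×10⁻³ m².
P = σAT⁴ ⇒ T = (P/(σA))^(1/4) = (9.5150/(5.670×10⁻⁸×2.04685×10⁻³))^(1/4) = 535.1 K.

T ≈ 535.1 K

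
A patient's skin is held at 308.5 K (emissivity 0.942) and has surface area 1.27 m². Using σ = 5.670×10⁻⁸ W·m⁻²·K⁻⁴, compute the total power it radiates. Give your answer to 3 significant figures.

P ≈ 614 W

Area A = 1.27 m².
P = εσAT⁴ = 0.942 × 5.670×10⁻⁸ × 1.27 × (308.5)⁴ = 614 W.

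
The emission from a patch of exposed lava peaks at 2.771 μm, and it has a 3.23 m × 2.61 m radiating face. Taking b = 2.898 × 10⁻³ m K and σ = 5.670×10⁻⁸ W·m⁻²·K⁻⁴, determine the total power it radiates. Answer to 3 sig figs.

P ≈ 5.72×10⁵ W

Wien's law: T = b/λ_max = 2.898×10⁻³/2.771×10⁻⁶ = 1045.83 K.
Area A = 3.23 × 2.61 = 8.4303 m².
Then P = σAT⁴ = 5.670×10⁻⁸×8.4303×(1045.83)⁴ = 5.72×10⁵ W.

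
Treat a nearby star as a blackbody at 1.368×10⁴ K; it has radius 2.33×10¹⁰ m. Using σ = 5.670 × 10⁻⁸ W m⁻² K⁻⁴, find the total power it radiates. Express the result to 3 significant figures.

P ≈ 1.35×10³¹ W

Surface area A = 4πR² = 4π(2.33×10¹⁰ m)² = 6.82216×10²¹ m².
P = σAT⁴ = 5.670×10⁻⁸ × 6.82216×10²¹ × (1.368×10⁴)⁴ = 1.35×10³¹ W.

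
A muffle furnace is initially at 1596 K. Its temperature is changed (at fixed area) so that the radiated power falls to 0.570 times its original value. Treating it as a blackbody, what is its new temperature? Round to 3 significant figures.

P ∝ T⁴, so T₂/T₁ = (P₂/P₁)^(1/4) = (0.570)^(1/4) = 0.868898.
T₂ = 1596 × 0.868898 = 1.39×10³ K.

T₂ ≈ 1.39×10³ K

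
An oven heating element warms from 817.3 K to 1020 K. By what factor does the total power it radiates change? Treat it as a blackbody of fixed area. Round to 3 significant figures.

P ∝ T⁴, so P₂/P₁ = (T₂/T₁)⁴ = (1020/817.3)⁴ = (1.24801)⁴ = 2.43.

P₂/P₁ ≈ 2.43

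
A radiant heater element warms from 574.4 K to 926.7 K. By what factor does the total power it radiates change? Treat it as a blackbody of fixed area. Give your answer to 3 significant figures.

P ∝ T⁴, so P₂/P₁ = (T₂/T₁)⁴ = (926.7/574.4)⁴ = (1.61334)⁴ = 6.77.

P₂/P₁ ≈ 6.77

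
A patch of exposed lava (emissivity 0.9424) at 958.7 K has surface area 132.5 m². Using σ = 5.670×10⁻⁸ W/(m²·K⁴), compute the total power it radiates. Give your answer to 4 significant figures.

Area A = 132.5 m².
P = εσAT⁴ = 0.9424 × 5.670×10⁻⁸ × 132.5 × (958.7)⁴ = 5.981×10⁶ W.

P ≈ 5.981×10⁶ W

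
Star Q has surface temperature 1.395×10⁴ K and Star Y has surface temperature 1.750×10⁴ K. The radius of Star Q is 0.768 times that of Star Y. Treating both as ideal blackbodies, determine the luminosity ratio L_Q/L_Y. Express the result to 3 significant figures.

L_Q/L_Y ≈ 0.238

L ∝ R²T⁴, so L_Q/L_Y = (R_Q/R_Y)²(T_Q/T_Y)⁴ = (0.768)² × (1.395×10⁴/1.750×10⁴)⁴ = 0.589824 × 0.403780 = 0.238.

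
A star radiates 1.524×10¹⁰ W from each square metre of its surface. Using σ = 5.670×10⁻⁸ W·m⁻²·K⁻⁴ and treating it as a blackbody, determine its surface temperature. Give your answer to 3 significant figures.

I = σT⁴, so T = (I/σ)^(1/4) = (1.524×10¹⁰/(5.670×10⁻⁸))^(1/4) = 2.28×10⁴ K.

T ≈ 2.28×10⁴ K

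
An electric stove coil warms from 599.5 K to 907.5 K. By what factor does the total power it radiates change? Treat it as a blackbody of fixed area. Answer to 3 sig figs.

P ∝ T⁴, so P₂/P₁ = (T₂/T₁)⁴ = (907.5/599.5)⁴ = (1.51376)⁴ = 5.25.

P₂/P₁ ≈ 5.25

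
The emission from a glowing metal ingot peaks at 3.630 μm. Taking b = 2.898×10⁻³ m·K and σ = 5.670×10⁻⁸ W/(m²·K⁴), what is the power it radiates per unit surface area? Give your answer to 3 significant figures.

Wien's law: T = b/λ_max = 2.898×10⁻³/3.630×10⁻⁶ = 798.347 K.
Then I = σT⁴ = 5.670×10⁻⁸×(798.347)⁴ = 2.30×10⁴ W/m².

I ≈ 2.30×10⁴ W/m²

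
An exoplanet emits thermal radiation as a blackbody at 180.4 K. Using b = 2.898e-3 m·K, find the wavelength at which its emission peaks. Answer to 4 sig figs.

λ_max ≈ 16.06 μm

Wien's displacement law: λ_max = b/T = (2.898×10⁻³ m·K)/(180.4 K) = 1.6064×10⁻⁵ m.
That is 16.06 μm, in the infrared range.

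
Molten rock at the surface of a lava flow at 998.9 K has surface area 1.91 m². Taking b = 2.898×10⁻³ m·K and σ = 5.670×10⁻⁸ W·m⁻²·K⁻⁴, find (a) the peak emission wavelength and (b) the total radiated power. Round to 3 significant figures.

(a) λ_max = b/T = 2.898×10⁻³/998.9 = 2.901×10⁻⁶ m = 2.90 μm.
Area A = 1.91 m².
(b) P = σAT⁴ = 5.670×10⁻⁸×1.91×(998.9)⁴ = 1.08×10⁵ W.

λ_max ≈ 2.90 μm; P ≈ 1.08×10⁵ W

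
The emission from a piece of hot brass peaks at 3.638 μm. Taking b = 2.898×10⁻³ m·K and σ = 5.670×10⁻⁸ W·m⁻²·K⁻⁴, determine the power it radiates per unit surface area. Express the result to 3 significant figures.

I ≈ 2.28×10⁴ W/m²

Wien's law: T = b/λ_max = 2.898×10⁻³/3.638×10⁻⁶ = 796.592 K.
Then I = σT⁴ = 5.670×10⁻⁸×(796.592)⁴ = 2.28×10⁴ W/m².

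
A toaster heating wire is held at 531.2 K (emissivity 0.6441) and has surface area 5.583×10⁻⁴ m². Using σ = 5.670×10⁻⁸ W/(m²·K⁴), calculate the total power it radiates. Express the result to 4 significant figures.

P ≈ 1.623 W

Area A = 5.583×10⁻⁴ m².
P = εσAT⁴ = 0.6441 × 5.670×10⁻⁸ × 5.583×10⁻⁴ × (531.2)⁴ = 1.623 W.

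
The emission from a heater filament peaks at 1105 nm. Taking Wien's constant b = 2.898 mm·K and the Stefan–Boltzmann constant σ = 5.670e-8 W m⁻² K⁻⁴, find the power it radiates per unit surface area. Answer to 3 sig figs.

Wien's law: T = b/λ_max = 2.898×10⁻³/1.105×10⁻⁶ = 2622.62 K.
Then I = σT⁴ = 5.670×10⁻⁸×(2622.62)⁴ = 2.68×10⁶ W/m².

I ≈ 2.68×10⁶ W/m²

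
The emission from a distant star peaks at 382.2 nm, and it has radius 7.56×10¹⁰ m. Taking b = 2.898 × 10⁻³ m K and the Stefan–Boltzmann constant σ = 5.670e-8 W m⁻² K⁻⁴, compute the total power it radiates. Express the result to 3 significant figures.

P ≈ 1.35×10³¹ W

Wien's law: T = b/λ_max = 2.898×10⁻³/3.822×10⁻⁷ = 7582.42 K.
Surface area A = 4πR² = 4π(7.56×10¹⁰ m)² = 7.18213×10²² m².
Then P = σAT⁴ = 5.670×10⁻⁸×7.18213×10²²×(7582.42)⁴ = 1.35×10³¹ W.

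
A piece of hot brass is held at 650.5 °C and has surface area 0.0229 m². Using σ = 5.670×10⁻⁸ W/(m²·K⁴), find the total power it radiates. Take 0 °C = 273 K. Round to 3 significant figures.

P ≈ 944 W

T = 650.5 °C + 273 = 923.5 K.
Area A = 0.0229 m².
P = σAT⁴ = 5.670×10⁻⁸ × 0.0229 × (923.5)⁴ = 944 W.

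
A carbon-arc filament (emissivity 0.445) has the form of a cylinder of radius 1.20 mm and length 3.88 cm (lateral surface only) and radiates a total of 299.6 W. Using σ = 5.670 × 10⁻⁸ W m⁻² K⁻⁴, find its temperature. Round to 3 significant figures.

T ≈ 2.52×10³ K

Lateral area A = 2πrL = 2π×1.20×10⁻³×0.0388 = 2.92545×10⁻⁴ m².
P = εσAT⁴ ⇒ T = (P/(εσA))^(1/4) = (299.6/(0.445×5.670×10⁻⁸×2.92545×10⁻⁴))^(1/4) = 2.52×10³ K.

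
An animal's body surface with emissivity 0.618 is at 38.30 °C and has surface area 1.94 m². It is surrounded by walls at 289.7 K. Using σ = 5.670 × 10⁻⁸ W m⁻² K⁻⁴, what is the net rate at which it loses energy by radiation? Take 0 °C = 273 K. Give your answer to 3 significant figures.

T = 38.30 °C + 273 = 311.30 K.
Area A = 1.94 m².
Net radiated power P_net = εσA(T⁴ − T₀⁴) = 0.618×5.670×10⁻⁸×1.94×(311.30⁴ − 289.7⁴).
T⁴ − T₀⁴ = 9.39110×10⁹ − 7.04359×10⁹ = 2.34751×10⁹ K⁴, so P_net = 160 W.

Net loss ≈ 160 W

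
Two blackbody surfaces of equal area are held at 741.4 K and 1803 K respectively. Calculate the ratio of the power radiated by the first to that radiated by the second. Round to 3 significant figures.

With equal areas, P₁/P₂ = (T₁/T₂)⁴ = (741.4/1803)⁴ = 0.0286.

P₁/P₂ ≈ 0.0286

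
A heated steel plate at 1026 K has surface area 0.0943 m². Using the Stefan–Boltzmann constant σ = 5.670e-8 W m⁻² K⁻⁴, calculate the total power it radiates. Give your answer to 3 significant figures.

P ≈ 5.92×10³ W

Area A = 0.0943 m².
P = σAT⁴ = 5.670×10⁻⁸ × 0.0943 × (1026)⁴ = 5.92×10³ W.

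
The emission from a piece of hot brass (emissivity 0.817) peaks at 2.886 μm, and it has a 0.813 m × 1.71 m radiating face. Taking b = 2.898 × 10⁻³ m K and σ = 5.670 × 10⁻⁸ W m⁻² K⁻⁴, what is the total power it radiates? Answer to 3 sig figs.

P ≈ 6.55×10⁴ W

Wien's law: T = b/λ_max = 2.898×10⁻³/2.886×10⁻⁶ = 1004.16 K.
Area A = 0.813 × 1.71 = 1.39023 m².
Then P = εσAT⁴ = 0.817×5.670×10⁻⁸×1.39023×(1004.16)⁴ = 6.55×10⁴ W.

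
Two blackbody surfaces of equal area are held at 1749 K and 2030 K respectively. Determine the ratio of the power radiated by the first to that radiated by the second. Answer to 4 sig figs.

With equal areas, P₁/P₂ = (T₁/T₂)⁴ = (1749/2030)⁴ = 0.5510.

P₁/P₂ ≈ 0.5510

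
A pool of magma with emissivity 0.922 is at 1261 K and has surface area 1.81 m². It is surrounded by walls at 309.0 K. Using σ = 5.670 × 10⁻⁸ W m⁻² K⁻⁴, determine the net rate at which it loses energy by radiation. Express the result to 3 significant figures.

Area A = 1.81 m².
Net radiated power P_net = εσA(T⁴ − T₀⁴) = 0.922×5.670×10⁻⁸×1.81×(1261⁴ − 309.0⁴).
T⁴ − T₀⁴ = 2.52848×10¹² − 9.11662×10⁹ = 2.51936×10¹² K⁴, so P_net = 2.38×10⁵ W.

Net loss ≈ 2.38×10⁵ W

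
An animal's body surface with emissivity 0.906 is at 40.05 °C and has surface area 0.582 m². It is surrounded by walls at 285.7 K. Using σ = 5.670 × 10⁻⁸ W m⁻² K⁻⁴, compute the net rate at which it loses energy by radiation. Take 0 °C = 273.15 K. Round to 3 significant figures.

T = 40.05 °C + 273.15 = 313.20 K.
Area A = 0.582 m².
Net radiated power P_net = εσA(T⁴ − T₀⁴) = 0.906×5.670×10⁻⁸×0.582×(313.20⁴ − 285.7⁴).
T⁴ − T₀⁴ = 9.62248×10⁹ − 6.66256×10⁹ = 2.95992×10⁹ K⁴, so P_net = 88.5 W.

Net loss ≈ 88.5 W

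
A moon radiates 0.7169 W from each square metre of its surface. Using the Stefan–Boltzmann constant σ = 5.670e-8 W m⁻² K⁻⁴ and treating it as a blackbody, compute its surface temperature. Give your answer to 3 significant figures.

T ≈ 59.6 K

I = σT⁴, so T = (I/σ)^(1/4) = (0.7169/(5.670×10⁻⁸))^(1/4) = 59.6 K.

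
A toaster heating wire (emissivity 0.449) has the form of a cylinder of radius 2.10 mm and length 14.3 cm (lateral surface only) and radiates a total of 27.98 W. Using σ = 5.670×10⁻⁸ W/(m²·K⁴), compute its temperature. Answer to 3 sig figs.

Lateral area A = 2πrL = 2π×2.10×10⁻³×0.143 = 1.88684×10⁻³ m².
P = εσAT⁴ ⇒ T = (P/(εσA))^(1/4) = (27.98/(0.449×5.670×10⁻⁸×1.88684×10⁻³))^(1/4) = 874 K.

T ≈ 874 K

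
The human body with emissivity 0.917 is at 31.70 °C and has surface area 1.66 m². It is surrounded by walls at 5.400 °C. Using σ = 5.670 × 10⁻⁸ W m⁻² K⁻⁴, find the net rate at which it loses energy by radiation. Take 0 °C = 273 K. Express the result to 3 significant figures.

T = 31.70 °C + 273 = 304.70 K.
Surroundings: T = 5.400 °C + 273 = 278.400 K.
Area A = 1.66 m².
Net radiated power P_net = εσA(T⁴ − T₀⁴) = 0.917×5.670×10⁻⁸×1.66×(304.70⁴ − 278.400⁴).
T⁴ − T₀⁴ = 8.61965×10⁹ − 6.00727×10⁹ = 2.61238×10⁹ K⁴, so P_net = 225 W.

Net loss ≈ 225 W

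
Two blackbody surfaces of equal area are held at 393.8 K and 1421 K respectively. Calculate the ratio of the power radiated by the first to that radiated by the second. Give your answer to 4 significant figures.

With equal areas, P₁/P₂ = (T₁/T₂)⁴ = (393.8/1421)⁴ = 5.898×10⁻³.

P₁/P₂ ≈ 5.898×10⁻³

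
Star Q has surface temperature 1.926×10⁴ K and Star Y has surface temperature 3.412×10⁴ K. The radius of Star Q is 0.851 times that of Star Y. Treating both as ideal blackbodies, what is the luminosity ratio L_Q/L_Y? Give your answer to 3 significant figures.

L ∝ R²T⁴, so L_Q/L_Y = (R_Q/R_Y)²(T_Q/T_Y)⁴ = (0.851)² × (1.926×10⁴/3.412×10⁴)⁴ = 0.724201 × 0.101529 = 0.0735.

L_Q/L_Y ≈ 0.0735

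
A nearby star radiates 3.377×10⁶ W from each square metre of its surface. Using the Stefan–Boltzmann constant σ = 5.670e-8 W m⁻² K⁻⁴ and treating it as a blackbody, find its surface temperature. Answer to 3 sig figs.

T ≈ 2.78×10³ K

I = σT⁴, so T = (I/σ)^(1/4) = (3.377×10⁶/(5.670×10⁻⁸))^(1/4) = 2.78×10³ K.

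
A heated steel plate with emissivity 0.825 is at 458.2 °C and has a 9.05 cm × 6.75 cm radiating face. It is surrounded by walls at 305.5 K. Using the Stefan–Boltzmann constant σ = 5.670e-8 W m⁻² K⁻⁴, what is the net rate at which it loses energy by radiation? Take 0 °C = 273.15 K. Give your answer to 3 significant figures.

Net loss ≈ 79.3 W

T = 458.2 °C + 273.15 = 731.35 K.
Area A = 0.0905 × 0.0675 = 6.10875×10⁻³ m².
Net radiated power P_net = εσA(T⁴ − T₀⁴) = 0.825×5.670×10⁻⁸×6.10875×10⁻³×(731.35⁴ − 305.5⁴).
T⁴ − T₀⁴ = 2.86089×10¹¹ − 8.71054×10⁹ = 2.77378×10¹¹ K⁴, so P_net = 79.3 W.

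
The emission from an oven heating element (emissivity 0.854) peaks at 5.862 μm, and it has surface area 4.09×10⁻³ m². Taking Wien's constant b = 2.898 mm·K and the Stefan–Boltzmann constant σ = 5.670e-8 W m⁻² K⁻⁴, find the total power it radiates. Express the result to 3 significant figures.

P ≈ 11.8 W

Wien's law: T = b/λ_max = 2.898×10⁻³/5.862×10⁻⁶ = 494.371 K.
Area A = 4.09×10⁻³ m².
Then P = εσAT⁴ = 0.854×5.670×10⁻⁸×4.09×10⁻³×(494.371)⁴ = 11.8 W.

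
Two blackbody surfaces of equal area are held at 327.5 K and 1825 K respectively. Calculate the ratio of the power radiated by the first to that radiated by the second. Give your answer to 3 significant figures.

With equal areas, P₁/P₂ = (T₁/T₂)⁴ = (327.5/1825)⁴ = 1.04×10⁻³.

P₁/P₂ ≈ 1.04×10⁻³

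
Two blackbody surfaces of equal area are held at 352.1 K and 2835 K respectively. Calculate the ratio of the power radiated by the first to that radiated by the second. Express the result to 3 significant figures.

P₁/P₂ ≈ 2.38×10⁻⁴

With equal areas, P₁/P₂ = (T₁/T₂)⁴ = (352.1/2835)⁴ = 2.38×10⁻⁴.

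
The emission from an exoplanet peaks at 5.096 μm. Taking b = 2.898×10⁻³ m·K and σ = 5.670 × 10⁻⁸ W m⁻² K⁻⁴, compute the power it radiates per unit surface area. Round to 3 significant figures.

I ≈ 5.93×10³ W/m²

Wien's law: T = b/λ_max = 2.898×10⁻³/5.096×10⁻⁶ = 568.681 K.
Then I = σT⁴ = 5.670×10⁻⁸×(568.681)⁴ = 5.93×10³ W/m².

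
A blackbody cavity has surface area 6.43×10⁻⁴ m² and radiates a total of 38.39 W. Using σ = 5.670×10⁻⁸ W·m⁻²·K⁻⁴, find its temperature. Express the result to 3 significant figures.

Area A = 6.43×10⁻⁴ m².
P = σAT⁴ ⇒ T = (P/(σA))^(1/4) = (38.39/(5.670×10⁻⁸×6.43×10⁻⁴))^(1/4) = 1.01×10³ K.

T ≈ 1.01×10³ K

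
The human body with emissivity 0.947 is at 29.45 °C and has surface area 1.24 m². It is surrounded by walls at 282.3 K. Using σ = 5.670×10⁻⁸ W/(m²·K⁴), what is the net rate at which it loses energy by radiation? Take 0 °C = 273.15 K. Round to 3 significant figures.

T = 29.45 °C + 273.15 = 302.60 K.
Area A = 1.24 m².
Net radiated power P_net = εσA(T⁴ − T₀⁴) = 0.947×5.670×10⁻⁸×1.24×(302.60⁴ − 282.3⁴).
T⁴ − T₀⁴ = 8.38447×10⁹ − 6.35102×10⁹ = 2.03345×10⁹ K⁴, so P_net = 135 W.

Net loss ≈ 135 W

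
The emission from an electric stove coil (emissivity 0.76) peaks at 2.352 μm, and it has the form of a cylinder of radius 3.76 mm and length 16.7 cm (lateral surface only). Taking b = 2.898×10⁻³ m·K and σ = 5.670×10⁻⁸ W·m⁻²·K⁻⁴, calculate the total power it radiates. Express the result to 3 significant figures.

P ≈ 392 W

Wien's law: T = b/λ_max = 2.898×10⁻³/2.352×10⁻⁶ = 1232.14 K.
Lateral area A = 2πrL = 2π×3.76×10⁻³×0.167 = 3.94534×10⁻³ m².
Then P = εσAT⁴ = 0.76×5.670×10⁻⁸×3.94534×10⁻³×(1232.14)⁴ = 392 W.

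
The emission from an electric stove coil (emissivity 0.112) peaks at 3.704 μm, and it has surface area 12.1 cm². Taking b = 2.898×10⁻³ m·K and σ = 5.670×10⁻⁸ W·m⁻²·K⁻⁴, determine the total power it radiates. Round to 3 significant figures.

Wien's law: T = b/λ_max = 2.898×10⁻³/3.704×10⁻⁶ = 782.397 K.
Area A = 12.1 cm² = 1.21×10⁻³ m².
Then P = εσAT⁴ = 0.112×5.670×10⁻⁸×1.21×10⁻³×(782.397)⁴ = 2.88 W.

P ≈ 2.88 W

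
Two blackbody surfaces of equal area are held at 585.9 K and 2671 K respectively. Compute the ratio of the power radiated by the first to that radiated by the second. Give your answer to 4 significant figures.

P₁/P₂ ≈ 2.315×10⁻³

With equal areas, P₁/P₂ = (T₁/T₂)⁴ = (585.9/2671)⁴ = 2.315×10⁻³.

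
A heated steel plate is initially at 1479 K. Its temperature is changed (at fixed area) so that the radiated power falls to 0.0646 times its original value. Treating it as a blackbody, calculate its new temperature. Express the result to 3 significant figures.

T₂ ≈ 746 K

P ∝ T⁴, so T₂/T₁ = (P₂/P₁)^(1/4) = (0.0646)^(1/4) = 0.504148.
T₂ = 1479 × 0.504148 = 746 K.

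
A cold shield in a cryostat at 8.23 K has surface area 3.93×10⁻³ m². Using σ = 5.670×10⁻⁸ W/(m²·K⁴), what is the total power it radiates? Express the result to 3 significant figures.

P ≈ 1.02×10⁻⁶ W

Area A = 3.93×10⁻³ m².
P = σAT⁴ = 5.670×10⁻⁸ × 3.93×10⁻³ × (8.23)⁴ = 1.02×10⁻⁶ W.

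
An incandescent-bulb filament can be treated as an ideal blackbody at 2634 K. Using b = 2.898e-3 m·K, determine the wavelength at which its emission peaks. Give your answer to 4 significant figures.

λ_max ≈ 1100 nm

Wien's displacement law: λ_max = b/T = (2.898×10⁻³ m·K)/(2634 K) = 1.1002×10⁻⁶ m.
That is 1100 nm, in the infrared range.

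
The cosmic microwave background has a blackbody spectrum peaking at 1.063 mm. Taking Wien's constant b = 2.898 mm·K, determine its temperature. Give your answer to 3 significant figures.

Wien's law gives T = b/λ_max = (2.898×10⁻³ m·K)/(1.063×10⁻³ m) = 2.73 K.

T ≈ 2.73 K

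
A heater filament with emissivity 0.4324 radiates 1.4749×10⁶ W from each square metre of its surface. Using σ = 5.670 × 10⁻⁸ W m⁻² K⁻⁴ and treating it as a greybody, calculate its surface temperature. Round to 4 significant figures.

I = εσT⁴, so T = (I/εσ)^(1/4) = (1.4749×10⁶/(0.4324×5.670×10⁻⁸))^(1/4) = 2785 K.

T ≈ 2785 K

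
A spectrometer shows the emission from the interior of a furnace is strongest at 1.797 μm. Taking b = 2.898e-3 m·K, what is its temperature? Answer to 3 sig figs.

T ≈ 1.61×10³ K

Wien's law gives T = b/λ_max = (2.898×10⁻³ m·K)/(1.797×10⁻⁶ m) = 1.61×10³ K.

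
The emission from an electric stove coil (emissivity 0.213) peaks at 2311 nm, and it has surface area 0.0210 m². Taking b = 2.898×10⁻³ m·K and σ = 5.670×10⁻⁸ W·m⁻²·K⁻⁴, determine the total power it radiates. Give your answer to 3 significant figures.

P ≈ 627 W

Wien's law: T = b/λ_max = 2.898×10⁻³/2.311×10⁻⁶ = 1254.00 K.
Area A = 0.0210 m².
Then P = εσAT⁴ = 0.213×5.670×10⁻⁸×0.0210×(1254.00)⁴ = 627 W.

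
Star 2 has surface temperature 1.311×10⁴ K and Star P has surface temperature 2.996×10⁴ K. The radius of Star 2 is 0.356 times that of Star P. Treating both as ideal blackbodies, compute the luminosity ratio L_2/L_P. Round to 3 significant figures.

L_2/L_P ≈ 4.65×10⁻³

L ∝ R²T⁴, so L_2/L_P = (R_2/R_P)²(T_2/T_P)⁴ = (0.356)² × (1.311×10⁴/2.996×10⁴)⁴ = 0.126736 × 0.0366643 = 4.65×10⁻³.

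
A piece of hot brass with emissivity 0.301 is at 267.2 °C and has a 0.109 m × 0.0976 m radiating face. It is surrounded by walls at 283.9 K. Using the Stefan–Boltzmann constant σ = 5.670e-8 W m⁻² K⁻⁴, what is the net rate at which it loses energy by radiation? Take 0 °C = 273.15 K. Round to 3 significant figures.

Net loss ≈ 14.3 W

T = 267.2 °C + 273.15 = 540.35 K.
Area A = 0.109 × 0.0976 = 0.0106384 m².
Net radiated power P_net = εσA(T⁴ − T₀⁴) = 0.301×5.670×10⁻⁸×0.0106384×(540.35⁴ − 283.9⁴).
T⁴ − T₀⁴ = 8.52512×10¹⁰ − 6.49623×10⁹ = 7.87550×10¹⁰ K⁴, so P_net = 14.3 W.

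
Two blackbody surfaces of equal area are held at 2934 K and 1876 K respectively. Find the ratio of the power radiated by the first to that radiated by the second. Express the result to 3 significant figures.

P₁/P₂ ≈ 5.98

With equal areas, P₁/P₂ = (T₁/T₂)⁴ = (2934/1876)⁴ = 5.98.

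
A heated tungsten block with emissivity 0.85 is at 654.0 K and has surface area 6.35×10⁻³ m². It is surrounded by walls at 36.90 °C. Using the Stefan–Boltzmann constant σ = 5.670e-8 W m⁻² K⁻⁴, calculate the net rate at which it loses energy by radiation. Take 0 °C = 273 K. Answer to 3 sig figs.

Surroundings: T = 36.90 °C + 273 = 309.90 K.
Area A = 6.35×10⁻³ m².
Net radiated power P_net = εσA(T⁴ − T₀⁴) = 0.85×5.670×10⁻⁸×6.35×10⁻³×(654.0⁴ − 309.90⁴).
T⁴ − T₀⁴ = 1.82941×10¹¹ − 9.22330×10⁹ = 1.73718×10¹¹ K⁴, so P_net = 53.2 W.

Net loss ≈ 53.2 W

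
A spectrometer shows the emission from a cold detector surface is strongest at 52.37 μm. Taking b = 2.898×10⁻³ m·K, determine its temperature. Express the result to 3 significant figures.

T ≈ 55.3 K

Wien's law gives T = b/λ_max = (2.898×10⁻³ m·K)/(5.237×10⁻⁵ m) = 55.3 K.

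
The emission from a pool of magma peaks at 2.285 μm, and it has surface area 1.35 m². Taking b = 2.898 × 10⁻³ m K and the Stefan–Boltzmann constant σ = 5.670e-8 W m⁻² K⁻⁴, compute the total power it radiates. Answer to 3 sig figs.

P ≈ 1.98×10⁵ W

Wien's law: T = b/λ_max = 2.898×10⁻³/2.285×10⁻⁶ = 1268.27 K.
Area A = 1.35 m².
Then P = σAT⁴ = 5.670×10⁻⁸×1.35×(1268.27)⁴ = 1.98×10⁵ W.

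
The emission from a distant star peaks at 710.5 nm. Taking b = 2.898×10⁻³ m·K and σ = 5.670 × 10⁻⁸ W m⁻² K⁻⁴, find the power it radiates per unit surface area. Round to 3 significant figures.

Wien's law: T = b/λ_max = 2.898×10⁻³/7.105×10⁻⁷ = 4078.82 K.
Then I = σT⁴ = 5.670×10⁻⁸×(4078.82)⁴ = 1.57×10⁷ W/m².

I ≈ 1.57×10⁷ W/m²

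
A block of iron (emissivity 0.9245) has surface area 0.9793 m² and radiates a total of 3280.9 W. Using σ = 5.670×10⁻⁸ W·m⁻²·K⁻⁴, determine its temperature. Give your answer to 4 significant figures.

Area A = 0.9793 m².
P = εσAT⁴ ⇒ T = (P/(εσA))^(1/4) = (3280.9/(0.9245×5.670×10⁻⁸×0.9793))^(1/4) = 502.8 K.

T ≈ 502.8 K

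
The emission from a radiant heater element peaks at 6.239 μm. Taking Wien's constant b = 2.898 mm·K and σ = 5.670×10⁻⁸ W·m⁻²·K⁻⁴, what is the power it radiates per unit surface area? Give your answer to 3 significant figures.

Wien's law: T = b/λ_max = 2.898×10⁻³/6.239×10⁻⁶ = 464.498 K.
Then I = σT⁴ = 5.670×10⁻⁸×(464.498)⁴ = 2.64×10³ W/m².

I ≈ 2.64×10³ W/m²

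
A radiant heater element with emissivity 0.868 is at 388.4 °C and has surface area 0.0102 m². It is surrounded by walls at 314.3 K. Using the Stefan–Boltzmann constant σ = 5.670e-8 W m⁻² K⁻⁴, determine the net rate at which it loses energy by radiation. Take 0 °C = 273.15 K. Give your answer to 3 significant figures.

Net loss ≈ 91.3 W

T = 388.4 °C + 273.15 = 661.55 K.
Area A = 0.0102 m².
Net radiated power P_net = εσA(T⁴ − T₀⁴) = 0.868×5.670×10⁻⁸×0.0102×(661.55⁴ − 314.3⁴).
T⁴ − T₀⁴ = 1.91536×10¹¹ − 9.75838×10⁹ = 1.81778×10¹¹ K⁴, so P_net = 91.3 W.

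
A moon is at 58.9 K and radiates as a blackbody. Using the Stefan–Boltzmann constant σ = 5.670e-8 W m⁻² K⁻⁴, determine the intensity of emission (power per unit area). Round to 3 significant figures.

I ≈ 0.682 W/m²

Stefan–Boltzmann: I = σT⁴ = 5.670×10⁻⁸ × (58.9)⁴ = 0.682 W/m².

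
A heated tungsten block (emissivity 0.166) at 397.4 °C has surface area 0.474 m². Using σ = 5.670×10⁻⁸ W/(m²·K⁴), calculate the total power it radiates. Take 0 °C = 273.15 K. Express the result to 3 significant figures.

T = 397.4 °C + 273.15 = 670.55 K.
Area A = 0.474 m².
P = εσAT⁴ = 0.166 × 5.670×10⁻⁸ × 0.474 × (670.55)⁴ = 902 W.

P ≈ 902 W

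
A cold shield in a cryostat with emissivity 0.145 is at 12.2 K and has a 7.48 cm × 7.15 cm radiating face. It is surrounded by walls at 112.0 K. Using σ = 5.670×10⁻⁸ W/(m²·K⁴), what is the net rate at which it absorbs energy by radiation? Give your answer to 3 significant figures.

Net gain ≈ 6.92×10⁻³ W

Area A = 0.0748 × 0.0715 = 5.3482×10⁻³ m².
Net radiated power P_net = εσA(T⁴ − T₀⁴) = 0.145×5.670×10⁻⁸×5.3482×10⁻³×(12.2⁴ − 112.0⁴).
T⁴ − T₀⁴ = 22153.3 − 1.57352×10⁸ = -1.57330×10⁸ K⁴, so P_net = -6.92×10⁻³ W — negative, meaning a net gain of 6.92×10⁻³ W.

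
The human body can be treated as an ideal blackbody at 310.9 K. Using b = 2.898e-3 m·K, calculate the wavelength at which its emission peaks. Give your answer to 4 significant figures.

λ_max ≈ 9.321 μm

Wien's displacement law: λ_max = b/T = (2.898×10⁻³ m·K)/(310.9 K) = 9.3213×10⁻⁶ m.
That is 9.321 μm, in the infrared range.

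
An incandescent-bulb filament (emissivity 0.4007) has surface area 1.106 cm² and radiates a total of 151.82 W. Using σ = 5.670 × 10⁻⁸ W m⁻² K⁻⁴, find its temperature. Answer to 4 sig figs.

T ≈ 2788 K

Area A = 1.106 cm² = 1.106×10⁻⁴ m².
P = εσAT⁴ ⇒ T = (P/(εσA))^(1/4) = (151.82/(0.4007×5.670×10⁻⁸×1.106×10⁻⁴))^(1/4) = 2788 K.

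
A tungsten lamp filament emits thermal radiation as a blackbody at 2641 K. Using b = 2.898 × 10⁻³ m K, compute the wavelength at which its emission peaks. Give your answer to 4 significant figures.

λ_max ≈ 1097 nm

Wien's displacement law: λ_max = b/T = (2.898×10⁻³ m·K)/(2641 K) = 1.0973×10⁻⁶ m.
That is 1097 nm, in the infrared range.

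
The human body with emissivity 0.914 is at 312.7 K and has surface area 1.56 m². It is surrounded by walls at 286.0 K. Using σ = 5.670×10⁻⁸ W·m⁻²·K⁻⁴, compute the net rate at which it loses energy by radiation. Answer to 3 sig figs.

Area A = 1.56 m².
Net radiated power P_net = εσA(T⁴ − T₀⁴) = 0.914×5.670×10⁻⁸×1.56×(312.7⁴ − 286.0⁴).
T⁴ − T₀⁴ = 9.56118×10⁹ − 6.69059×10⁹ = 2.87059×10⁹ K⁴, so P_net = 232 W.

Net loss ≈ 232 W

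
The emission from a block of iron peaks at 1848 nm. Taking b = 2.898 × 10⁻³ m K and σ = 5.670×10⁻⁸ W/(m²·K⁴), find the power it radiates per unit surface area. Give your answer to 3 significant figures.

Wien's law: T = b/λ_max = 2.898×10⁻³/1.848×10⁻⁶ = 1568.18 K.
Then I = σT⁴ = 5.670×10⁻⁸×(1568.18)⁴ = 3.43×10⁵ W/m².

I ≈ 3.43×10⁵ W/m²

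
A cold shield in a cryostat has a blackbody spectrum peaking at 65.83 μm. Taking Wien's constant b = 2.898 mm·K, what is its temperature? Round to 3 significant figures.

Wien's law gives T = b/λ_max = (2.898×10⁻³ m·K)/(6.583×10⁻⁵ m) = 44.0 K.

T ≈ 44.0 K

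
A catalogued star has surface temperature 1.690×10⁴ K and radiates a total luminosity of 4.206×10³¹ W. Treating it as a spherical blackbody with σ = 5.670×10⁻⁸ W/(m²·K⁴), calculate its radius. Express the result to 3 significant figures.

L = 4πR²σT⁴ ⇒ R = √(L/(4πσT⁴)).
σT⁴ = 4.62519×10⁹ W/m², so R = √(4.206×10³¹/(4π×4.62519×10⁹)) = 2.69×10¹⁰ m.

R ≈ 2.69×10¹⁰ m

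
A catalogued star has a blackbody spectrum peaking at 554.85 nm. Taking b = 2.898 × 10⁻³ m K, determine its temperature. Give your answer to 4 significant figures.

T ≈ 5223 K

Wien's law gives T = b/λ_max = (2.898×10⁻³ m·K)/(5.5485×10⁻⁷ m) = 5223 K.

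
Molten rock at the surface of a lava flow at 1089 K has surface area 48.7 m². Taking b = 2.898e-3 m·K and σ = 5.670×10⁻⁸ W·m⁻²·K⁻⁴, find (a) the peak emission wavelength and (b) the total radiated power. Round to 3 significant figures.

(a) λ_max = b/T = 2.898×10⁻³/1089 = 2.661×10⁻⁶ m = 2.66 μm.
Area A = 48.7 m².
(b) P = σAT⁴ = 5.670×10⁻⁸×48.7×(1089)⁴ = 3.88×10⁶ W.

λ_max ≈ 2.66 μm; P ≈ 3.88×10⁶ W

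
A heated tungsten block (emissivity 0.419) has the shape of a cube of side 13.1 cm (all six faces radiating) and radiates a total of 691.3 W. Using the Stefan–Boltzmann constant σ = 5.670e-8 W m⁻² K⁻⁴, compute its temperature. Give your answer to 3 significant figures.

T ≈ 729 K

Area A = 6s² = 6×(0.131 m)² = 0.102966 m².
P = εσAT⁴ ⇒ T = (P/(εσA))^(1/4) = (691.3/(0.419×5.670×10⁻⁸×0.102966))^(1/4) = 729 K.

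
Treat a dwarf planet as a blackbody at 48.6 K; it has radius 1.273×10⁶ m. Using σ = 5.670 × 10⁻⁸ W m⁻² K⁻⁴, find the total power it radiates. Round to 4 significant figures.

Surface area A = 4πR² = 4π(1.273×10⁶ m)² = 2.03642×10¹³ m².
P = σAT⁴ = 5.670×10⁻⁸ × 2.03642×10¹³ × (48.6)⁴ = 6.442×10¹² W.

P ≈ 6.442×10¹² W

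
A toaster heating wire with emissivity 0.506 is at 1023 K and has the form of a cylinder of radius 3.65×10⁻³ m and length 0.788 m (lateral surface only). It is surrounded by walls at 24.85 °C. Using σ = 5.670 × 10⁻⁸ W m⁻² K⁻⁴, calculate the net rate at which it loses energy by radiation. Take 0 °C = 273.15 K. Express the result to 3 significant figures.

Net loss ≈ 564 W

Surroundings: T = 24.85 °C + 273.15 = 298.00 K.
Lateral area A = 2πrL = 2π×3.65×10⁻³×0.788 = 0.0180717 m².
Net radiated power P_net = εσA(T⁴ − T₀⁴) = 0.506×5.670×10⁻⁸×0.0180717×(1023⁴ − 298.00⁴).
T⁴ − T₀⁴ = 1.09522×10¹² − 7.88615×10⁹ = 1.08733×10¹² K⁴, so P_net = 564 W.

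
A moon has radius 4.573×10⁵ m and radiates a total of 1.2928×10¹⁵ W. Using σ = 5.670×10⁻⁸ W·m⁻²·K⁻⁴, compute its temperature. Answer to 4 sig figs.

T ≈ 305.2 K

Surface area A = 4πR² = 4π(4.573×10⁵ m)² = 2.62792×10¹² m².
P = σAT⁴ ⇒ T = (P/(σA))^(1/4) = (1.2928×10¹⁵/(5.670×10⁻⁸×2.62792×10¹²))^(1/4) = 305.2 K.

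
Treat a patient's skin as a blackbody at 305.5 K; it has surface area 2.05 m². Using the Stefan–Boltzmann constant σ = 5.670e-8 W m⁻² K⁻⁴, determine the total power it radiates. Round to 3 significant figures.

P ≈ 1.01×10³ W

Area A = 2.05 m².
P = σAT⁴ = 5.670×10⁻⁸ × 2.05 × (305.5)⁴ = 1.01×10³ W.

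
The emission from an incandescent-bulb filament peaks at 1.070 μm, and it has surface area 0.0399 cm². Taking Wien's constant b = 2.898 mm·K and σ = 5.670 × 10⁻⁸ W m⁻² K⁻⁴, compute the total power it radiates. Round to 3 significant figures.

Wien's law: T = b/λ_max = 2.898×10⁻³/1.070×10⁻⁶ = 2708.41 K.
Area A = 0.0399 cm² = 3.99×10⁻⁶ m².
Then P = σAT⁴ = 5.670×10⁻⁸×3.99×10⁻⁶×(2708.41)⁴ = 12.2 W.

P ≈ 12.2 W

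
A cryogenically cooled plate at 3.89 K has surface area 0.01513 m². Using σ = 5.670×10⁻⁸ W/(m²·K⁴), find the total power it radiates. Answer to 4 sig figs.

Area A = 0.01513 m².
P = σAT⁴ = 5.670×10⁻⁸ × 0.01513 × (3.89)⁴ = 1.964×10⁻⁷ W.

P ≈ 1.964×10⁻⁷ W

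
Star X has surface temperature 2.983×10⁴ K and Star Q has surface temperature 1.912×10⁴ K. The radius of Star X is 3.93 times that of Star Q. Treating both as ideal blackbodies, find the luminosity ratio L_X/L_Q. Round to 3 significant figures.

L ∝ R²T⁴, so L_X/L_Q = (R_X/R_Q)²(T_X/T_Q)⁴ = (3.93)² × (2.983×10⁴/1.912×10⁴)⁴ = 15.4449 × 5.92463 = 91.5.

L_X/L_Q ≈ 91.5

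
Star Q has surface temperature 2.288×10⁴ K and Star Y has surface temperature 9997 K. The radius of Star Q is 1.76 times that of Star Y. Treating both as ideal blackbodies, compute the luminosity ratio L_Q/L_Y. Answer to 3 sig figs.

L_Q/L_Y ≈ 85.0

L ∝ R²T⁴, so L_Q/L_Y = (R_Q/R_Y)²(T_Q/T_Y)⁴ = (1.76)² × (2.288×10⁴/9997)⁴ = 3.0976 × 27.4375 = 85.0.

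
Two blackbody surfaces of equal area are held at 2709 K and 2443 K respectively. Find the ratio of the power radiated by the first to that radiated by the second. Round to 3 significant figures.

P₁/P₂ ≈ 1.51

With equal areas, P₁/P₂ = (T₁/T₂)⁴ = (2709/2443)⁴ = 1.51.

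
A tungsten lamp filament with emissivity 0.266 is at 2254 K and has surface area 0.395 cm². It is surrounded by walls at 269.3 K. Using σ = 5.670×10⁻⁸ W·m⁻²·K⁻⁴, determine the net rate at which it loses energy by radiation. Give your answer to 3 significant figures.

Area A = 0.395 cm² = 3.95×10⁻⁵ m².
Net radiated power P_net = εσA(T⁴ − T₀⁴) = 0.266×5.670×10⁻⁸×3.95×10⁻⁵×(2254⁴ − 269.3⁴).
T⁴ − T₀⁴ = 2.58116×10¹³ − 5.25951×10⁹ = 2.58063×10¹³ K⁴, so P_net = 15.4 W.

Net loss ≈ 15.4 W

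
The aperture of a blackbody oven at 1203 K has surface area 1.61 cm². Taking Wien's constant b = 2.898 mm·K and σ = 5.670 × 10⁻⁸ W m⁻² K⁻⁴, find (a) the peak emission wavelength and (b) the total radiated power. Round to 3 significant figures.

(a) λ_max = b/T = 2.898×10⁻³/1203 = 2.409×10⁻⁶ m = 2.41 μm.
Area A = 1.61 cm² = 1.61×10⁻⁴ m².
(b) P = σAT⁴ = 5.670×10⁻⁸×1.61×10⁻⁴×(1203)⁴ = 19.1 W.

λ_max ≈ 2.41 μm; P ≈ 19.1 W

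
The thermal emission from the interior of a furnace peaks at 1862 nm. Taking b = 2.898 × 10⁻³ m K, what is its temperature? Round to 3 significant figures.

T ≈ 1.56×10³ K

Wien's law gives T = b/λ_max = (2.898×10⁻³ m·K)/(1.862×10⁻⁶ m) = 1.56×10³ K.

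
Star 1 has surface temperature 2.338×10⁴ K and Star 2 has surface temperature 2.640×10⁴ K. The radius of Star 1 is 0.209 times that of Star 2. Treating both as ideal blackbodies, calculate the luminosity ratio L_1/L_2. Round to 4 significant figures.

L ∝ R²T⁴, so L_1/L_2 = (R_1/R_2)²(T_1/T_2)⁴ = (0.209)² × (2.338×10⁴/2.640×10⁴)⁴ = 0.043681 × 0.615124 = 0.02687.

L_1/L_2 ≈ 0.02687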